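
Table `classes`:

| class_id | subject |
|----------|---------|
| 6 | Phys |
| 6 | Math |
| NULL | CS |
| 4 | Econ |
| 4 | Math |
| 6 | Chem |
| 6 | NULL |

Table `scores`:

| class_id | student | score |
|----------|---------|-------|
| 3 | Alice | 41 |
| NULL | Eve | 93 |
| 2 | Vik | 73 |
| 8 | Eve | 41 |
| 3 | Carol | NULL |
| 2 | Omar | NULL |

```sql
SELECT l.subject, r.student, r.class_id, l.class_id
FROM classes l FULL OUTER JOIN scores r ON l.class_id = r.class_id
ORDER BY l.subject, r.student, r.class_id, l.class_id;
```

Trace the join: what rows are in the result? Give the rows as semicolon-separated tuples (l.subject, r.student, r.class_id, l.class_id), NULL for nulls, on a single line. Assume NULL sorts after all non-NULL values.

FULL OUTER JOIN keeps every row from both sides; unmatched rows get NULL for the other side's columns.
Matching on l.class_id = r.class_id. A NULL in a compared column never satisfies the condition.
- l (class_id=6) has no partner → padded with NULL.
- l (class_id=6) has no partner → padded with NULL.
- l (class_id=NULL) has no partner → padded with NULL.
- l (class_id=4) has no partner → padded with NULL.
- l (class_id=4) has no partner → padded with NULL.
- l (class_id=6) has no partner → padded with NULL.
- l (class_id=6) has no partner → padded with NULL.
- 6 row(s) from r found no l partner → padded with NULL.

(CS, NULL, NULL, NULL); (Chem, NULL, NULL, 6); (Econ, NULL, NULL, 4); (Math, NULL, NULL, 4); (Math, NULL, NULL, 6); (Phys, NULL, NULL, 6); (NULL, Alice, 3, NULL); (NULL, Carol, 3, NULL); (NULL, Eve, 8, NULL); (NULL, Eve, NULL, NULL); (NULL, Omar, 2, NULL); (NULL, Vik, 2, NULL); (NULL, NULL, NULL, 6)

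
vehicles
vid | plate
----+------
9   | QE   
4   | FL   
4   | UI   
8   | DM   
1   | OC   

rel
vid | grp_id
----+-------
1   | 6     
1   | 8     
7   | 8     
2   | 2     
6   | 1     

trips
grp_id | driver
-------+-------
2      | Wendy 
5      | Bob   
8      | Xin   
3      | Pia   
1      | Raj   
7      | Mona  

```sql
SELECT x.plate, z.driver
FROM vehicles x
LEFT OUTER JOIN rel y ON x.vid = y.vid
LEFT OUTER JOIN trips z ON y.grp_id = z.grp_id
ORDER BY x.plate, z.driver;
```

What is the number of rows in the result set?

6

Step 1 — x LEFT JOIN y on vid → 6 row(s).
Then LEFT JOIN `trips z` on grp_id: each of those 6 rows is kept; rows whose y.grp_id has no match in z get NULL for z's columns.
Result: 6 row(s).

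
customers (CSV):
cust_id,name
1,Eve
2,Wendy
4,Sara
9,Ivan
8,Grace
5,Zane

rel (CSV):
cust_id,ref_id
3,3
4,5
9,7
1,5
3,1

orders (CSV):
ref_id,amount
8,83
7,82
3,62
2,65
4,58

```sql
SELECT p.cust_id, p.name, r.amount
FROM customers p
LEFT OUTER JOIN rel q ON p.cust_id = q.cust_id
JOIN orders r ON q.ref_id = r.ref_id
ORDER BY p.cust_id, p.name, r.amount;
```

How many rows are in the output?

1

Step 1 — p LEFT JOIN q on cust_id → 6 row(s).
Then INNER JOIN `orders r` on ref_id: keep only rows whose q.ref_id appears in r.
Result: 1 row(s).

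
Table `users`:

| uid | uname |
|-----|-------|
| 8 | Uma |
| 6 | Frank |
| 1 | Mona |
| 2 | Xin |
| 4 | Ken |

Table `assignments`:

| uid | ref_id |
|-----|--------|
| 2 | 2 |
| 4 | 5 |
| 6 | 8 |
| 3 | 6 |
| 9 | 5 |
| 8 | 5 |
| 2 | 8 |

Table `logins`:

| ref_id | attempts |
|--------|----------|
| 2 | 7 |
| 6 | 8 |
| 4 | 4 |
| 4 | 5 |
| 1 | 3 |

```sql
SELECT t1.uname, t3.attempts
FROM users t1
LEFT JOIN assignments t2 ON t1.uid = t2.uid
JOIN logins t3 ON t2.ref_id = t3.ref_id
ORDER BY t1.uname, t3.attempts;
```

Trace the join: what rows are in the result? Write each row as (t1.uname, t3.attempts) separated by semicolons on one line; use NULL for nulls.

Joins associate left-to-right: users LEFT JOIN assignments on uid gives 6 intermediate row(s).
Then INNER JOIN `logins t3` on ref_id: keep only rows whose t2.ref_id appears in t3.

(Xin, 7)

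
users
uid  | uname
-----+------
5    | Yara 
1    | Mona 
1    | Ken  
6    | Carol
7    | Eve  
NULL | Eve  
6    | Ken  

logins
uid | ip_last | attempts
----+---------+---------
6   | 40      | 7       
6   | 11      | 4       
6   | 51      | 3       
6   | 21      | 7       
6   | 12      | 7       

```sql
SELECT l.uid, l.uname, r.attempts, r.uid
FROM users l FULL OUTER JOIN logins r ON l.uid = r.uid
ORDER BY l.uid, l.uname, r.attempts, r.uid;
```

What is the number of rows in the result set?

15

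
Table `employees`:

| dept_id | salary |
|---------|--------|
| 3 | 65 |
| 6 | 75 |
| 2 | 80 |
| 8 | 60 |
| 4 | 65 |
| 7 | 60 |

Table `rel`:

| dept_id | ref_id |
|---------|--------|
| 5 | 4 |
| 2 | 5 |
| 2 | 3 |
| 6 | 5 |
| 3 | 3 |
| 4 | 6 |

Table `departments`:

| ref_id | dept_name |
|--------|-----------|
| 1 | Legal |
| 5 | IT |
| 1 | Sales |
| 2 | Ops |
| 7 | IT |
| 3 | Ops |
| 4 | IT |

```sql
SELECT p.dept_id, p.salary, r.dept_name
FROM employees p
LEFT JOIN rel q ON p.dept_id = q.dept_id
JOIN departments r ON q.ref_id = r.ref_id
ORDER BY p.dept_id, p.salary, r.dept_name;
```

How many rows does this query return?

4

Joins associate left-to-right: employees LEFT JOIN rel on dept_id gives 7 intermediate row(s).
Then INNER JOIN `departments r` on ref_id: keep only rows whose q.ref_id appears in r.
Result: 4 row(s).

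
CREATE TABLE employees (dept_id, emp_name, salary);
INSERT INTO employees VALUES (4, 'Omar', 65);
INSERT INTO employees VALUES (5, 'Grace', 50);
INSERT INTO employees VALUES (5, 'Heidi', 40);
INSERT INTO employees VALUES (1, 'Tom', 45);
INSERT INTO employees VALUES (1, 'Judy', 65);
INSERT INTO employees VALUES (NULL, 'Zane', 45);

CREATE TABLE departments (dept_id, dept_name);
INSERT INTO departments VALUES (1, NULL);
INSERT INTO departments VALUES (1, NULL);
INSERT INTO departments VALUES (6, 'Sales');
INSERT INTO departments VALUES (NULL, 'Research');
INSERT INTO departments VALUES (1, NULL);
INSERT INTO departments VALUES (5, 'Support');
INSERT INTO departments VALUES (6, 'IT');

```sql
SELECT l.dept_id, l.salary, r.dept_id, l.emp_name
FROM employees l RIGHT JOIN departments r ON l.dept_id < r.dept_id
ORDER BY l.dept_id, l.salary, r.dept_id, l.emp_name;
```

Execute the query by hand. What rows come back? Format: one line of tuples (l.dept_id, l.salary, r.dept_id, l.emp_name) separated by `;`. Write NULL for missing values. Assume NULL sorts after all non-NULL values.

RIGHT JOIN keeps every row from `departments`; unmatched rows get NULL for `employees`'s columns.
Matching on l.dept_id < r.dept_id. A NULL in a compared column never satisfies the condition.
- dept_id=4: 3 matching r row(s), so 3 row(s) emitted.
- dept_id=5: 2 matching r row(s), so 2 row(s) emitted.
- dept_id=5: 2 matching r row(s), so 2 row(s) emitted.
- dept_id=1: 3 matching r row(s), so 3 row(s) emitted.
- dept_id=1: 3 matching r row(s), so 3 row(s) emitted.
- dept_id=NULL: no matching r row.
- 4 row(s) from r found no l partner → padded with NULL.

(1, 45, 5, Tom); (1, 45, 6, Tom); (1, 45, 6, Tom); (1, 65, 5, Judy); (1, 65, 6, Judy); (1, 65, 6, Judy); (4, 65, 5, Omar); (4, 65, 6, Omar); (4, 65, 6, Omar); (5, 40, 6, Heidi); (5, 40, 6, Heidi); (5, 50, 6, Grace); (5, 50, 6, Grace); (NULL, NULL, 1, NULL); (NULL, NULL, 1, NULL); (NULL, NULL, 1, NULL); (NULL, NULL, NULL, NULL)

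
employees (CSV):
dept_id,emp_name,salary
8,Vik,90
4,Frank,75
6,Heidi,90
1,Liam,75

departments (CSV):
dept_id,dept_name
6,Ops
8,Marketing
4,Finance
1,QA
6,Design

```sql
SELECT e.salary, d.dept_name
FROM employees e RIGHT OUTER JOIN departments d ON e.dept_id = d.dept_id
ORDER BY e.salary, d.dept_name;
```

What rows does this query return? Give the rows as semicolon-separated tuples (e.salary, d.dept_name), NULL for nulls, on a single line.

(75, Finance); (75, QA); (90, Design); (90, Marketing); (90, Ops)

RIGHT JOIN keeps every row from `departments`; unmatched rows get NULL for `employees`'s columns.
Matching on e.dept_id = d.dept_id.
Matched pairs: 5; unmatched d rows kept: 0.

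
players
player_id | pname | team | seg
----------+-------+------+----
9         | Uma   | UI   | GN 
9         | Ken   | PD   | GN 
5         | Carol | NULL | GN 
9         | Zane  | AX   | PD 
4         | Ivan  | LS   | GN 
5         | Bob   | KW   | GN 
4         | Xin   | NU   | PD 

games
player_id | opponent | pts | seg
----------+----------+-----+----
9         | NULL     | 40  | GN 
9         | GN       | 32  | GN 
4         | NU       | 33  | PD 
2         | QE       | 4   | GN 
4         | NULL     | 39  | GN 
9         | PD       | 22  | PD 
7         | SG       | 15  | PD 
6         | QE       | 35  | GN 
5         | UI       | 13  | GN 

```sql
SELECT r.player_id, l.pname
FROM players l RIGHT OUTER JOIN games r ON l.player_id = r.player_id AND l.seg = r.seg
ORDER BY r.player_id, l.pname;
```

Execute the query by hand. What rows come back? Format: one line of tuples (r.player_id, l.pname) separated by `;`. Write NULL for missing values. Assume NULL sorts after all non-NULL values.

(2, NULL); (4, Ivan); (4, Xin); (5, Bob); (5, Carol); (6, NULL); (7, NULL); (9, Ken); (9, Ken); (9, Uma); (9, Uma); (9, Zane)

RIGHT JOIN keeps every row from `games`; unmatched rows get NULL for `players`'s columns.
Matching on l.player_id = r.player_id AND l.seg = r.seg.
Matched pairs: 9; unmatched r rows kept: 3.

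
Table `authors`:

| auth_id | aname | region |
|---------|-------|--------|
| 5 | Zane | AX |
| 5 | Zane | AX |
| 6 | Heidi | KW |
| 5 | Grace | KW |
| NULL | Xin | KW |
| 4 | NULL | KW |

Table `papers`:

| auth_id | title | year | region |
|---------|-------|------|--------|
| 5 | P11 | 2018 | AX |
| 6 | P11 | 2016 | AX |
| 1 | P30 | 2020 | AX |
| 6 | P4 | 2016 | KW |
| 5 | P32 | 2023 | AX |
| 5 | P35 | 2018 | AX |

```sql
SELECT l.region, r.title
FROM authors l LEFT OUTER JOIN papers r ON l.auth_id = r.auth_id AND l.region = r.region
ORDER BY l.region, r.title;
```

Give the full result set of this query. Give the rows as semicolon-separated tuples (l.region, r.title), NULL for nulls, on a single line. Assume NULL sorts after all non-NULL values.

(AX, P11); (AX, P11); (AX, P32); (AX, P32); (AX, P35); (AX, P35); (KW, P4); (KW, NULL); (KW, NULL); (KW, NULL)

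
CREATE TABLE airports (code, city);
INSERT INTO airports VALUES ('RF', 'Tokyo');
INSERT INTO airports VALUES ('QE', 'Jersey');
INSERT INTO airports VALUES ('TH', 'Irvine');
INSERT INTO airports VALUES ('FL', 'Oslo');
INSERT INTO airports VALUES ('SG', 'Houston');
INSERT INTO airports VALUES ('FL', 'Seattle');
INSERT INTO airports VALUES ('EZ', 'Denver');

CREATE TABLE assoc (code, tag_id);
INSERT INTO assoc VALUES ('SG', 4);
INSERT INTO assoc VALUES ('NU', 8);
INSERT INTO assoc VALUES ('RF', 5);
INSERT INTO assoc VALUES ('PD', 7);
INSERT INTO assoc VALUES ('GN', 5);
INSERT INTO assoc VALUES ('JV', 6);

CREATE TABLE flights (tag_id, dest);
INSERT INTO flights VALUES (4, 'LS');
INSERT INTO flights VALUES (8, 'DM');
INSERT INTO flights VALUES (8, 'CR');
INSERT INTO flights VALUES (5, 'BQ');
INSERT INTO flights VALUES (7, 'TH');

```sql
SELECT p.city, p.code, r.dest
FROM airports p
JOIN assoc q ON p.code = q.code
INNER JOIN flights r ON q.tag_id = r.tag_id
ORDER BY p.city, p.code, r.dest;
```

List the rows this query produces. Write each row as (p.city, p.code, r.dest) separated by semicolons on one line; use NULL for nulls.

(Houston, SG, LS); (Tokyo, RF, BQ)

Evaluate left to right. First `airports p INNER JOIN assoc q` on code: 2 row(s).
Then INNER JOIN `flights r` on tag_id: keep only rows whose q.tag_id appears in r.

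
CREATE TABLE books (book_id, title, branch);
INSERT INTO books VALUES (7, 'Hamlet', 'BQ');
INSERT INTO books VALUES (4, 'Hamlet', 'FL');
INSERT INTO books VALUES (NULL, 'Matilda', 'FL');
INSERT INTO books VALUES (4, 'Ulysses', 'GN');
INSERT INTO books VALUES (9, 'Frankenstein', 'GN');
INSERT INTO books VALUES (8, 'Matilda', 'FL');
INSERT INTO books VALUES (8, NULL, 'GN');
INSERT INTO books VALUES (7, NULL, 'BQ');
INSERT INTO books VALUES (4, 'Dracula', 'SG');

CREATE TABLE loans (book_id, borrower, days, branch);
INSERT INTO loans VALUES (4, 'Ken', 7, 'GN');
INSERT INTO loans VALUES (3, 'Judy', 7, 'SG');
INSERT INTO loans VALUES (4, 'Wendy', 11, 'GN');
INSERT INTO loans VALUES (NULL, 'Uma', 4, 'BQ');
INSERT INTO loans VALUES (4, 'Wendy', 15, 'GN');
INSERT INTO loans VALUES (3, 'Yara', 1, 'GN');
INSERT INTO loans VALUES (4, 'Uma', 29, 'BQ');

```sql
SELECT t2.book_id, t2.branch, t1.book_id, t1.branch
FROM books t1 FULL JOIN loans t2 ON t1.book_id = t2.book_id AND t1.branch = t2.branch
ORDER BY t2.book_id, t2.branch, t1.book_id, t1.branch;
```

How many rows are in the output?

FULL OUTER JOIN keeps every row from both sides; unmatched rows get NULL for the other side's columns.
Matching on t1.book_id = t2.book_id AND t1.branch = t2.branch. A NULL in a compared column never satisfies the condition.
- book_id=7, branch=BQ: no t2 row matches, row kept with t2 columns NULL.
- book_id=4, branch=FL: no t2 row matches, row kept with t2 columns NULL.
- book_id=NULL, branch=FL: no t2 row matches, row kept with t2 columns NULL.
- book_id=4, branch=GN: 3 matching t2 row(s), so 3 row(s) emitted.
- book_id=9, branch=GN: no t2 row matches, row kept with t2 columns NULL.
- book_id=8, branch=FL: no t2 row matches, row kept with t2 columns NULL.
- book_id=8, branch=GN: no t2 row matches, row kept with t2 columns NULL.
- book_id=7, branch=BQ: no t2 row matches, row kept with t2 columns NULL.
- book_id=4, branch=SG: no t2 row matches, row kept with t2 columns NULL.
- 4 row(s) from t2 found no t1 partner → padded with NULL.
Total: 3 matched + 12 padded = 15 rows.

15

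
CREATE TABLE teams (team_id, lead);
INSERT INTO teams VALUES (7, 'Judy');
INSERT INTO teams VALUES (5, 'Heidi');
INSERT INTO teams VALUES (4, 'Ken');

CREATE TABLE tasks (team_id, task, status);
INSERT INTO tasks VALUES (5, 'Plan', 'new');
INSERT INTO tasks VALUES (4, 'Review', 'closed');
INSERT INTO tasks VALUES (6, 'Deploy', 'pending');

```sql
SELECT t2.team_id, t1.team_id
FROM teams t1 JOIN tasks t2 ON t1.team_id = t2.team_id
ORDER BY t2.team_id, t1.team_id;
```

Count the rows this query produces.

2

INNER JOIN keeps only pairs where the ON condition holds.
Matching on t1.team_id = t2.team_id.
- t1 (team_id=7) has no partner → excluded.
- t1 (team_id=5) pairs with 1 row(s) of t2.
- t1 (team_id=4) pairs with 1 row(s) of t2.
Total: 2 rows.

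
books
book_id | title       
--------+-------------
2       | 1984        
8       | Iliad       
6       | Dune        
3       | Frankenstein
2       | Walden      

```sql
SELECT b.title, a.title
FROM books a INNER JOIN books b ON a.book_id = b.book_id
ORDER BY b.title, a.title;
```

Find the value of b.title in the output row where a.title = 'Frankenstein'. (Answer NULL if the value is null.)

INNER JOIN keeps only pairs where the ON condition holds.
Matching on a.book_id = b.book_id.
Matched pairs: 7.

Frankenstein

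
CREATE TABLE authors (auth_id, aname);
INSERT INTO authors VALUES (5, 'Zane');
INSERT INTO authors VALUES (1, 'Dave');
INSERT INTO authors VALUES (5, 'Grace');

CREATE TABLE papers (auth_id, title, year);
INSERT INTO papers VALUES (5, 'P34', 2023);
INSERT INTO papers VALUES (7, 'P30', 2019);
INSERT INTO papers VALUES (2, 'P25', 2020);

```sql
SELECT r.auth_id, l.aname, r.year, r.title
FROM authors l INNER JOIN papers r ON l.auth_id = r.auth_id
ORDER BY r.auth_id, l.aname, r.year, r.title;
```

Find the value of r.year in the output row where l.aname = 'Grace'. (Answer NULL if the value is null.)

INNER JOIN keeps only pairs where the ON condition holds.
Matching on l.auth_id = r.auth_id.
- l (auth_id=5) pairs with 1 row(s) of r.
- l (auth_id=1) has no partner → excluded.
- l (auth_id=5) pairs with 1 row(s) of r.

2023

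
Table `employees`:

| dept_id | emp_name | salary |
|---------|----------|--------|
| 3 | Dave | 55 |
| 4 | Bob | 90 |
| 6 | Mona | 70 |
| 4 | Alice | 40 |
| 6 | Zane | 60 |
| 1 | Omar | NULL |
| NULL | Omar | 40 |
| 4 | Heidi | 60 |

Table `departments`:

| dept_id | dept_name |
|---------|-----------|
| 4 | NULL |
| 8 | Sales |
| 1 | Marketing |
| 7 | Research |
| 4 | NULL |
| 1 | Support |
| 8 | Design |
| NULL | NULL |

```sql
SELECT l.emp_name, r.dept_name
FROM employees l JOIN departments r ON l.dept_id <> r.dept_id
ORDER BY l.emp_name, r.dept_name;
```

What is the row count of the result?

41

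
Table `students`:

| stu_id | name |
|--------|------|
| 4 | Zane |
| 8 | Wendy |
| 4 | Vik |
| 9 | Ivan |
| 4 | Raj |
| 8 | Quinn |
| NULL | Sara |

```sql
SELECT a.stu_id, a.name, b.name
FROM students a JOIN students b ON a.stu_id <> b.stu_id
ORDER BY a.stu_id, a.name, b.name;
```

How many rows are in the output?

22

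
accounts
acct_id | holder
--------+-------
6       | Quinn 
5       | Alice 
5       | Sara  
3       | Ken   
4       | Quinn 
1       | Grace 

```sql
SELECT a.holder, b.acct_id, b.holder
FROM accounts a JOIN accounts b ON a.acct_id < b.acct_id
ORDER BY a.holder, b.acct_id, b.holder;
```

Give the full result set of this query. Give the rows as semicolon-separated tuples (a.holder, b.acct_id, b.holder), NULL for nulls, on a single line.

(Alice, 6, Quinn); (Grace, 3, Ken); (Grace, 4, Quinn); (Grace, 5, Alice); (Grace, 5, Sara); (Grace, 6, Quinn); (Ken, 4, Quinn); (Ken, 5, Alice); (Ken, 5, Sara); (Ken, 6, Quinn); (Quinn, 5, Alice); (Quinn, 5, Sara); (Quinn, 6, Quinn); (Sara, 6, Quinn)

INNER JOIN keeps only pairs where the ON condition holds.
Matching on a.acct_id < b.acct_id.
Matched pairs: 14.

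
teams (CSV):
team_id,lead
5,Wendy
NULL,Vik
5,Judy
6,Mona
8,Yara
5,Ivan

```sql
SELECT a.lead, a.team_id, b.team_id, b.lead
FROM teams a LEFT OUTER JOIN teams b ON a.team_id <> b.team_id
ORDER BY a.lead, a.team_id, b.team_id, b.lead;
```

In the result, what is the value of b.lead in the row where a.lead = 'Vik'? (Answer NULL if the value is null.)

NULL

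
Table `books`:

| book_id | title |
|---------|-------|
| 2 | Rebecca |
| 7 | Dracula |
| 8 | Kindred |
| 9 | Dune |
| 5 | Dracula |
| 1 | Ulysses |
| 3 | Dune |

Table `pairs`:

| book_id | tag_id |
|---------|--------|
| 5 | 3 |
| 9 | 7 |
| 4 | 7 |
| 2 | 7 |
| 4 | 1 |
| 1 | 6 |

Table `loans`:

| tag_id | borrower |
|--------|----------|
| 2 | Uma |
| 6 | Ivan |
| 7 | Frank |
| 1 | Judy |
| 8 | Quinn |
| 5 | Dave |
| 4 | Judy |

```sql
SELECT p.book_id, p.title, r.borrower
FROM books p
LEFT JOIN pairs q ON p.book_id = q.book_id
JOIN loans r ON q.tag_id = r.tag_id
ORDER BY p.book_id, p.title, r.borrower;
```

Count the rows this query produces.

Step 1 — p LEFT JOIN q on book_id → 7 row(s).
Then INNER JOIN `loans r` on tag_id: keep only rows whose q.tag_id appears in r.
Result: 3 row(s).

3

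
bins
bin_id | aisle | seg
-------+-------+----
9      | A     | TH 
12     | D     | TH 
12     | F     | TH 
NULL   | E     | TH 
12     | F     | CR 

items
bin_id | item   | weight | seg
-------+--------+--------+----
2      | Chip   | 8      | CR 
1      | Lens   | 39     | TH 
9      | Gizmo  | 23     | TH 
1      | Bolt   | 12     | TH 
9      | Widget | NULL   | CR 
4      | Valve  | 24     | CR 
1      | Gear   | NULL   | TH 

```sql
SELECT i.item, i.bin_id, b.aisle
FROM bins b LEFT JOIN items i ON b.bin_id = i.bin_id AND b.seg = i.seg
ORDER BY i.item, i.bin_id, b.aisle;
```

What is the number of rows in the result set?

LEFT JOIN keeps every row from `bins`; unmatched rows get NULL for `items`'s columns.
Matching on b.bin_id = i.bin_id AND b.seg = i.seg. A NULL in a compared column never satisfies the condition.
- b row (bin_id=9, seg=TH): matches 1 i row(s) → 1 output row(s).
- b row (bin_id=12, seg=TH): no match → kept, i columns NULL.
- b row (bin_id=12, seg=TH): no match → kept, i columns NULL.
- b row (bin_id=NULL, seg=TH): no match → kept, i columns NULL.
- b row (bin_id=12, seg=CR): no match → kept, i columns NULL.
Total: 1 matched + 4 padded = 5 rows.

5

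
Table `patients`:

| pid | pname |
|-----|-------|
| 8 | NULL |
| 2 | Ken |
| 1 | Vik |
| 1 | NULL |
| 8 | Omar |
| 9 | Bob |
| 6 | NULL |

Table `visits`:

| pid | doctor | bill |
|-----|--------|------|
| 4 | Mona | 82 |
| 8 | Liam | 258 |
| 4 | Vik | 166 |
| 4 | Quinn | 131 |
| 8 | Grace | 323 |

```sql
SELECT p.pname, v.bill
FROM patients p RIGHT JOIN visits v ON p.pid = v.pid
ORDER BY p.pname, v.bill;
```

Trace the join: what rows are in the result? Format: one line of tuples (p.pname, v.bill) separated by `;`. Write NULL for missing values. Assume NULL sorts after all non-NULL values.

(Omar, 258); (Omar, 323); (NULL, 82); (NULL, 131); (NULL, 166); (NULL, 258); (NULL, 323)

RIGHT JOIN keeps every row from `visits`; unmatched rows get NULL for `patients`'s columns.
Matching on p.pid = v.pid.
- p[0] pid=8 → 2 match(es) in v → 2 row(s).
- p[1] pid=2 → no match.
- p[2] pid=1 → no match.
- p[3] pid=1 → no match.
- p[4] pid=8 → 2 match(es) in v → 2 row(s).
- p[5] pid=9 → no match.
- p[6] pid=6 → no match.
- 3 row(s) from v found no p partner → padded with NULL.
After projecting and ordering:
p.pname | v.bill
Omar | 258
Omar | 323
NULL | 82
NULL | 131
NULL | 166
NULL | 258
NULL | 323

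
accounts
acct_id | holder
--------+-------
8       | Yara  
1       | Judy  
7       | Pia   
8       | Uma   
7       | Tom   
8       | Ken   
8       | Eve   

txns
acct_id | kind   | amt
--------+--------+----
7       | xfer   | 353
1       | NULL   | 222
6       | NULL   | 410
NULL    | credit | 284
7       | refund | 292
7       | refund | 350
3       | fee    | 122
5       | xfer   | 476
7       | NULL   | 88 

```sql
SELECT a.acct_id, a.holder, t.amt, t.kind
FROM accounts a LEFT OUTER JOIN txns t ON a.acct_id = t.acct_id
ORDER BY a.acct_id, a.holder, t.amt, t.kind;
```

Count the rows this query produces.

LEFT JOIN keeps every row from `accounts`; unmatched rows get NULL for `txns`'s columns.
Matching on a.acct_id = t.acct_id. A NULL in a compared column never satisfies the condition.
- a row (acct_id=8): no match → kept, t columns NULL.
- a row (acct_id=1): matches 1 t row(s) → 1 output row(s).
- a row (acct_id=7): matches 4 t row(s) → 4 output row(s).
- a row (acct_id=8): no match → kept, t columns NULL.
- a row (acct_id=7): matches 4 t row(s) → 4 output row(s).
- a row (acct_id=8): no match → kept, t columns NULL.
- a row (acct_id=8): no match → kept, t columns NULL.
Total: 9 matched + 4 padded = 13 rows.

13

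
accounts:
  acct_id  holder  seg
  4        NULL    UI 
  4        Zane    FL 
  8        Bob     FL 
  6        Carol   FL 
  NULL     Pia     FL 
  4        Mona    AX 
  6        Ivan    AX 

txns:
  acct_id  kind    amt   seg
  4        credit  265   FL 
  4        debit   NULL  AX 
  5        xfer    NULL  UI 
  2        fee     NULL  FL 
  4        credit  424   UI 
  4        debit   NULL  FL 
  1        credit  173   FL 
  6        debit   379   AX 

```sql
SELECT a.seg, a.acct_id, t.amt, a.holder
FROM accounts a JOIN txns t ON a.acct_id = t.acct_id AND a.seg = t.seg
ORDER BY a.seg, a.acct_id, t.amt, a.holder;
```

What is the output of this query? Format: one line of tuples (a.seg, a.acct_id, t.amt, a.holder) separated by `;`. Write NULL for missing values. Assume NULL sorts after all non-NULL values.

INNER JOIN keeps only pairs where the ON condition holds.
Matching on a.acct_id = t.acct_id AND a.seg = t.seg. A NULL in a compared column never satisfies the condition.
- a (acct_id=4, seg=UI) pairs with 1 row(s) of t.
- a (acct_id=4, seg=FL) pairs with 2 row(s) of t.
- a (acct_id=8, seg=FL) has no partner → excluded.
- a (acct_id=6, seg=FL) has no partner → excluded.
- a (acct_id=NULL, seg=FL) has no partner → excluded.
- a (acct_id=4, seg=AX) pairs with 1 row(s) of t.
- a (acct_id=6, seg=AX) pairs with 1 row(s) of t.
After projecting and ordering:
a.seg | a.acct_id | t.amt | a.holder
AX | 4 | NULL | Mona
AX | 6 | 379 | Ivan
FL | 4 | 265 | Zane
FL | 4 | NULL | Zane
UI | 4 | 424 | NULL

(AX, 4, NULL, Mona); (AX, 6, 379, Ivan); (FL, 4, 265, Zane); (FL, 4, NULL, Zane); (UI, 4, 424, NULL)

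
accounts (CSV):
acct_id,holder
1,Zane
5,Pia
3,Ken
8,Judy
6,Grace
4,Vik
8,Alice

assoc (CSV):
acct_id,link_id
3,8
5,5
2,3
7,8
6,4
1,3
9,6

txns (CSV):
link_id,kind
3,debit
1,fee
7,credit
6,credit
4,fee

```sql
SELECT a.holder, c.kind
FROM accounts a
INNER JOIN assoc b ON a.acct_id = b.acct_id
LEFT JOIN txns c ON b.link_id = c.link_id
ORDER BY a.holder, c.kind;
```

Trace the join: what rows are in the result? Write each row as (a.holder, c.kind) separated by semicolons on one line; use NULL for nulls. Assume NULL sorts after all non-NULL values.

Joins associate left-to-right: accounts INNER JOIN assoc on acct_id gives 4 intermediate row(s).
Then LEFT JOIN `txns c` on link_id: each of those 4 rows is kept; rows whose b.link_id has no match in c get NULL for c's columns.

(Grace, fee); (Ken, NULL); (Pia, NULL); (Zane, debit)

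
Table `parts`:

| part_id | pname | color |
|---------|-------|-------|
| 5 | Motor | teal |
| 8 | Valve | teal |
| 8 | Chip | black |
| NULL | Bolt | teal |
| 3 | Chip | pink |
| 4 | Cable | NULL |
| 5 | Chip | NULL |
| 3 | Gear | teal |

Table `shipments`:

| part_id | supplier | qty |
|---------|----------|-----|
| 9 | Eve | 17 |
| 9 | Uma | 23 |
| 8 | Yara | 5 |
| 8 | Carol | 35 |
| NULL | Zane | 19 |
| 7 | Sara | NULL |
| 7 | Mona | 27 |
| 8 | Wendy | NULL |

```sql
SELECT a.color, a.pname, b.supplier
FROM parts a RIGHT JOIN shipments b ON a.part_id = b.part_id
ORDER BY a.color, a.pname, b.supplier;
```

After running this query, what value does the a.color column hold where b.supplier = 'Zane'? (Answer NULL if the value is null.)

NULL

RIGHT JOIN keeps every row from `shipments`; unmatched rows get NULL for `parts`'s columns.
Matching on a.part_id = b.part_id. A NULL in a compared column never satisfies the condition.
Matched pairs: 6; unmatched b rows kept: 5.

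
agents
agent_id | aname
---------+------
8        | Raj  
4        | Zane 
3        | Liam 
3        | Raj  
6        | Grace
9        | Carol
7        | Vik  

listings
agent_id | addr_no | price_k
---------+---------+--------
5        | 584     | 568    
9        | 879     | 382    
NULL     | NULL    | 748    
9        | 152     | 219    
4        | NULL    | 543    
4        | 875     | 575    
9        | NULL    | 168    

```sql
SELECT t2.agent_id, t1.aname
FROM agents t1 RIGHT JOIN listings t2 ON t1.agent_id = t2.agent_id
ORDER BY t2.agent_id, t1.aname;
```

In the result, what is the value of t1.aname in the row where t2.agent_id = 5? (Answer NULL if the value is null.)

RIGHT JOIN keeps every row from `listings`; unmatched rows get NULL for `agents`'s columns.
Matching on t1.agent_id = t2.agent_id. A NULL in a compared column never satisfies the condition.
- agent_id=8: no matching t2 row.
- agent_id=4: 2 matching t2 row(s), so 2 row(s) emitted.
- agent_id=3: no matching t2 row.
- agent_id=3: no matching t2 row.
- agent_id=6: no matching t2 row.
- agent_id=9: 3 matching t2 row(s), so 3 row(s) emitted.
- agent_id=7: no matching t2 row.
- plus 2 unmatched t2 row(s), each kept with NULL t1 columns.

NULL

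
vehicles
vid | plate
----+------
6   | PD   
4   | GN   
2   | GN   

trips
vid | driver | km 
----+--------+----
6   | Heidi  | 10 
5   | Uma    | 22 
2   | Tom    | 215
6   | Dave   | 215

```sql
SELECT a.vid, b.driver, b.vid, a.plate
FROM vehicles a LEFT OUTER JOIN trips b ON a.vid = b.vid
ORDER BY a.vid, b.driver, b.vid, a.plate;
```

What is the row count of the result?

LEFT JOIN keeps every row from `vehicles`; unmatched rows get NULL for `trips`'s columns.
Matching on a.vid = b.vid.
- vid=6: 2 matching b row(s), so 2 row(s) emitted.
- vid=4: no b row matches, row kept with b columns NULL.
- vid=2: 1 matching b row(s), so 1 row(s) emitted.
Total: 3 matched + 1 padded = 4 rows.

4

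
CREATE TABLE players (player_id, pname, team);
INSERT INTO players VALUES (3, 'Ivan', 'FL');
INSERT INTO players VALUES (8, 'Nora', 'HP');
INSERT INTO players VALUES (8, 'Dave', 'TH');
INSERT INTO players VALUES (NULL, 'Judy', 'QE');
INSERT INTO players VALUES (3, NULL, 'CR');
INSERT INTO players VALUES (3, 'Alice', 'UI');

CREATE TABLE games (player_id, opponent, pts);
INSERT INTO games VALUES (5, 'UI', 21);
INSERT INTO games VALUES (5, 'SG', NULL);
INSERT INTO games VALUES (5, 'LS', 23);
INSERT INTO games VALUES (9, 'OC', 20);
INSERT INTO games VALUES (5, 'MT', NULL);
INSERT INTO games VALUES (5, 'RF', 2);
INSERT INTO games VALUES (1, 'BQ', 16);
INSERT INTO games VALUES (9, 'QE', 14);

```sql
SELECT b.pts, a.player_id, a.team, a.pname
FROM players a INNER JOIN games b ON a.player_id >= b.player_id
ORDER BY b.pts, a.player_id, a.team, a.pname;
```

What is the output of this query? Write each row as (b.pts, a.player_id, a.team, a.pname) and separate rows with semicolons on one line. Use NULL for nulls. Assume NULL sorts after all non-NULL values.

(2, 8, HP, Nora); (2, 8, TH, Dave); (16, 3, CR, NULL); (16, 3, FL, Ivan); (16, 3, UI, Alice); (16, 8, HP, Nora); (16, 8, TH, Dave); (21, 8, HP, Nora); (21, 8, TH, Dave); (23, 8, HP, Nora); (23, 8, TH, Dave); (NULL, 8, HP, Nora); (NULL, 8, HP, Nora); (NULL, 8, TH, Dave); (NULL, 8, TH, Dave)

INNER JOIN keeps only pairs where the ON condition holds.
Matching on a.player_id >= b.player_id. A NULL in a compared column never satisfies the condition.
- a[0] player_id=3 → 1 match(es) in b → 1 row(s).
- a[1] player_id=8 → 6 match(es) in b → 6 row(s).
- a[2] player_id=8 → 6 match(es) in b → 6 row(s).
- a[3] player_id=NULL → no match; dropped.
- a[4] player_id=3 → 1 match(es) in b → 1 row(s).
- a[5] player_id=3 → 1 match(es) in b → 1 row(s).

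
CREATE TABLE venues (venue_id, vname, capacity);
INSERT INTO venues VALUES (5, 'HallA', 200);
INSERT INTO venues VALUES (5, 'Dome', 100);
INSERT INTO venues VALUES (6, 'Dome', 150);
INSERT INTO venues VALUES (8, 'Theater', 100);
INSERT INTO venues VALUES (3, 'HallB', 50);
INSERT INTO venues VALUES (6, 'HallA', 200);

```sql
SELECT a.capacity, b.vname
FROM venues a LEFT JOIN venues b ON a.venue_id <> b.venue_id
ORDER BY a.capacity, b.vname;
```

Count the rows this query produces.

26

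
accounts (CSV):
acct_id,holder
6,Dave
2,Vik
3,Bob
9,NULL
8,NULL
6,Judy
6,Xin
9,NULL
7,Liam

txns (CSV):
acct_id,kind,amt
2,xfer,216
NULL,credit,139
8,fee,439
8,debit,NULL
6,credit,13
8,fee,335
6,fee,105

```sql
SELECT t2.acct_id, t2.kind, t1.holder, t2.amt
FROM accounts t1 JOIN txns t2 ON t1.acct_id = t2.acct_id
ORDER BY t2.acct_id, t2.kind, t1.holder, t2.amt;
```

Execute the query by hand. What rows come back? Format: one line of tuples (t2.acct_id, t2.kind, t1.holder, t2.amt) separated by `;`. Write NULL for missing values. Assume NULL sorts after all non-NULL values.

INNER JOIN keeps only pairs where the ON condition holds.
Matching on t1.acct_id = t2.acct_id. A NULL in a compared column never satisfies the condition.
Matched pairs: 10.

(2, xfer, Vik, 216); (6, credit, Dave, 13); (6, credit, Judy, 13); (6, credit, Xin, 13); (6, fee, Dave, 105); (6, fee, Judy, 105); (6, fee, Xin, 105); (8, debit, NULL, NULL); (8, fee, NULL, 335); (8, fee, NULL, 439)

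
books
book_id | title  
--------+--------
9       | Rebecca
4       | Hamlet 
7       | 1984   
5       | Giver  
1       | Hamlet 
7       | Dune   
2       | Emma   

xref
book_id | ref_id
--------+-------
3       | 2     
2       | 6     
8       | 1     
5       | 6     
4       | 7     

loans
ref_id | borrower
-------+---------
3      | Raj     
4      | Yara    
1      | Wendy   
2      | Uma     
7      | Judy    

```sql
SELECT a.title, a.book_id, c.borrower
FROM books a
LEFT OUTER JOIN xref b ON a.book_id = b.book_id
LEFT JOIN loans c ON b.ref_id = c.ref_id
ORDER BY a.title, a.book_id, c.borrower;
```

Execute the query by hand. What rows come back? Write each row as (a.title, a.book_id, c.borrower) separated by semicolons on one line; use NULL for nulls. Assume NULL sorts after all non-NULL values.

(1984, 7, NULL); (Dune, 7, NULL); (Emma, 2, NULL); (Giver, 5, NULL); (Hamlet, 1, NULL); (Hamlet, 4, Judy); (Rebecca, 9, NULL)

Evaluate left to right. First `books a LEFT JOIN xref b` on book_id: 7 row(s).
Then LEFT JOIN `loans c` on ref_id: each of those 7 rows is kept; rows whose b.ref_id has no match in c get NULL for c's columns.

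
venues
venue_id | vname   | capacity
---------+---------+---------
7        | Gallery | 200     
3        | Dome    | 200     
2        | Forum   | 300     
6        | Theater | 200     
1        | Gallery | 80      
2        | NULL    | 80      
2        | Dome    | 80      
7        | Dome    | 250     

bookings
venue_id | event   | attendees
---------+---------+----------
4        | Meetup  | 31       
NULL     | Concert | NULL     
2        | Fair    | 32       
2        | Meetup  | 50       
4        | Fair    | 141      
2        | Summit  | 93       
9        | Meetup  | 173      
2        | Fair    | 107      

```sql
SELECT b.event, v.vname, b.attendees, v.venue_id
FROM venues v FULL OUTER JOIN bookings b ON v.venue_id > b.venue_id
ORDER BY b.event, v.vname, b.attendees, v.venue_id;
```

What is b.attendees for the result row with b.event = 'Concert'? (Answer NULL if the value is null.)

NULL

FULL OUTER JOIN keeps every row from both sides; unmatched rows get NULL for the other side's columns.
Matching on v.venue_id > b.venue_id. A NULL in a compared column never satisfies the condition.
- v (venue_id=7) pairs with 6 row(s) of b.
- v (venue_id=3) pairs with 4 row(s) of b.
- v (venue_id=2) has no partner → padded with NULL.
- v (venue_id=6) pairs with 6 row(s) of b.
- v (venue_id=1) has no partner → padded with NULL.
- v (venue_id=2) has no partner → padded with NULL.
- v (venue_id=2) has no partner → padded with NULL.
- v (venue_id=7) pairs with 6 row(s) of b.
- plus 2 unmatched b row(s), each kept with NULL v columns.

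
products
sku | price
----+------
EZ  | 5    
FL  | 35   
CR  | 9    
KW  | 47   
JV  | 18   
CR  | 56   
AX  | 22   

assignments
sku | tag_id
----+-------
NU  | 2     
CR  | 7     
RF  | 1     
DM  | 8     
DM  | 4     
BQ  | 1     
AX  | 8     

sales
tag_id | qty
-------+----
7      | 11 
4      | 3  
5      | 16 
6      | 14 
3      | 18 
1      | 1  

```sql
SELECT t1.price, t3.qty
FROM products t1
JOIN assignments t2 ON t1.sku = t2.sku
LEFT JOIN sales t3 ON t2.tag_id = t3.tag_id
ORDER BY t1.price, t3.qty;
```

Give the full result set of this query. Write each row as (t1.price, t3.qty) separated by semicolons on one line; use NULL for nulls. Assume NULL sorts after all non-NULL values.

Evaluate left to right. First `products t1 INNER JOIN assignments t2` on sku: 3 row(s).
Then LEFT JOIN `sales t3` on tag_id: each of those 3 rows is kept; rows whose t2.tag_id has no match in t3 get NULL for t3's columns.

(9, 11); (22, NULL); (56, 11)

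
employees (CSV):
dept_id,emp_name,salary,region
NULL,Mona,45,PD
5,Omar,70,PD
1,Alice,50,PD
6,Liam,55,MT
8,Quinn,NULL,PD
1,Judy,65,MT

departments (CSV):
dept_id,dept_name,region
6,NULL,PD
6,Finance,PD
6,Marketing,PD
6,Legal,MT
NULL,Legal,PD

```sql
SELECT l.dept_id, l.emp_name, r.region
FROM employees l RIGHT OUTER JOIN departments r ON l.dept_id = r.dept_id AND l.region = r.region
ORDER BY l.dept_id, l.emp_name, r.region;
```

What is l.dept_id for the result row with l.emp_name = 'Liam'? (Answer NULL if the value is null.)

RIGHT JOIN keeps every row from `departments`; unmatched rows get NULL for `employees`'s columns.
Matching on l.dept_id = r.dept_id AND l.region = r.region. A NULL in a compared column never satisfies the condition.
Matched pairs: 1; unmatched r rows kept: 4.

6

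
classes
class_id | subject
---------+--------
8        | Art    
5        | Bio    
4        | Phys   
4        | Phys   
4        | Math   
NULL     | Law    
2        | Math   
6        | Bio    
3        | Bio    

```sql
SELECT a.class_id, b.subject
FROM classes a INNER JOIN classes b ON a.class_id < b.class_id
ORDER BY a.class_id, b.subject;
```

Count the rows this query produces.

INNER JOIN keeps only pairs where the ON condition holds.
Matching on a.class_id < b.class_id. A NULL in a compared column never satisfies the condition.
- a (class_id=8) has no partner → excluded.
- a (class_id=5) pairs with 2 row(s) of b.
- a (class_id=4) pairs with 3 row(s) of b.
- a (class_id=4) pairs with 3 row(s) of b.
- a (class_id=4) pairs with 3 row(s) of b.
- a (class_id=NULL) has no partner → excluded.
- a (class_id=2) pairs with 7 row(s) of b.
- a (class_id=6) pairs with 1 row(s) of b.
- a (class_id=3) pairs with 6 row(s) of b.
Total: 25 rows.

25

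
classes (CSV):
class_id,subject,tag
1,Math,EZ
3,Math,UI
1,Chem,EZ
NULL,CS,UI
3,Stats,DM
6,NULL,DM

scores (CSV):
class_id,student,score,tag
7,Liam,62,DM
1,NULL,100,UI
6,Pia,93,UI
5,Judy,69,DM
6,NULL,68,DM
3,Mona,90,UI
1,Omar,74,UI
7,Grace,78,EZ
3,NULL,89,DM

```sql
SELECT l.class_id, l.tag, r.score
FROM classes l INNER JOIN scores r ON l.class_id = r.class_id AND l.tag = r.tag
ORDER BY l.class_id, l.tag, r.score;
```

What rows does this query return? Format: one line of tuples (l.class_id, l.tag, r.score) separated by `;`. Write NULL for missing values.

(3, DM, 89); (3, UI, 90); (6, DM, 68)

INNER JOIN keeps only pairs where the ON condition holds.
Matching on l.class_id = r.class_id AND l.tag = r.tag. A NULL in a compared column never satisfies the condition.
Matched pairs: 3.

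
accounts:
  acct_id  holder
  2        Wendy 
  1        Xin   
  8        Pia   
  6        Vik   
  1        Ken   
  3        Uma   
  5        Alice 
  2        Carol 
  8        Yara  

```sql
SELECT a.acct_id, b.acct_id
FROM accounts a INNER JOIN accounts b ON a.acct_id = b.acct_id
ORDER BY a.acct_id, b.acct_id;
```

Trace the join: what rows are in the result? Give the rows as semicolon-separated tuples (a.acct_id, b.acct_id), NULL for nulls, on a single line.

INNER JOIN keeps only pairs where the ON condition holds.
Matching on a.acct_id = b.acct_id.
Matched pairs: 15.

(1, 1); (1, 1); (1, 1); (1, 1); (2, 2); (2, 2); (2, 2); (2, 2); (3, 3); (5, 5); (6, 6); (8, 8); (8, 8); (8, 8); (8, 8)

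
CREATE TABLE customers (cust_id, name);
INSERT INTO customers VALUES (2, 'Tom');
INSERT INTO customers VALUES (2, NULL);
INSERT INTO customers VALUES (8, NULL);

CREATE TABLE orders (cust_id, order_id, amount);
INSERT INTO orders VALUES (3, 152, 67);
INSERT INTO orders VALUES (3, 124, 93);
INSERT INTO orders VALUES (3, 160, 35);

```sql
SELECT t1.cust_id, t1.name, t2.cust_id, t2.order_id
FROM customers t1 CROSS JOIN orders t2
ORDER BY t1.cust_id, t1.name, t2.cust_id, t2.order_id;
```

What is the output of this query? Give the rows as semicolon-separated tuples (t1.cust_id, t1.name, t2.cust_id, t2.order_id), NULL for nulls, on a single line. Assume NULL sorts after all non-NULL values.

CROSS JOIN pairs every row of `customers` with every row of `orders`: 3 × 3 = 9 rows.
After projecting and ordering:
t1.cust_id | t1.name | t2.cust_id | t2.order_id
2 | Tom | 3 | 124
2 | Tom | 3 | 152
2 | Tom | 3 | 160
2 | NULL | 3 | 124
2 | NULL | 3 | 152
2 | NULL | 3 | 160
8 | NULL | 3 | 124
8 | NULL | 3 | 152
8 | NULL | 3 | 160

(2, Tom, 3, 124); (2, Tom, 3, 152); (2, Tom, 3, 160); (2, NULL, 3, 124); (2, NULL, 3, 152); (2, NULL, 3, 160); (8, NULL, 3, 124); (8, NULL, 3, 152); (8, NULL, 3, 160)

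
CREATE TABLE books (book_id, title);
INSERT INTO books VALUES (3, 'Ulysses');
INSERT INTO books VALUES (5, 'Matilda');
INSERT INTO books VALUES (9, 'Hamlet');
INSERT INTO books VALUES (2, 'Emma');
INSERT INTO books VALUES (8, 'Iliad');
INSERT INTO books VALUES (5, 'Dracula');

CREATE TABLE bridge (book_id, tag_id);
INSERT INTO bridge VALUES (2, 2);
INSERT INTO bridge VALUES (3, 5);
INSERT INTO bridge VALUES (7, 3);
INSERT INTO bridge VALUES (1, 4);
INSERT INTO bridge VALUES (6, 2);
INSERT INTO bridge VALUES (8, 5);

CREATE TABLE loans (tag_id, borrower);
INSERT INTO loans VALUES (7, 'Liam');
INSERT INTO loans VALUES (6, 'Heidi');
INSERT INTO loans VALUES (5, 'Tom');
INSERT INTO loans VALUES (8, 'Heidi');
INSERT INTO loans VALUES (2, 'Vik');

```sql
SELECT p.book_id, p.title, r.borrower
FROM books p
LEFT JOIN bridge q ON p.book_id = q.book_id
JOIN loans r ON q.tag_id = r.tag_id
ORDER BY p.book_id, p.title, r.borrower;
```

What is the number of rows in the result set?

3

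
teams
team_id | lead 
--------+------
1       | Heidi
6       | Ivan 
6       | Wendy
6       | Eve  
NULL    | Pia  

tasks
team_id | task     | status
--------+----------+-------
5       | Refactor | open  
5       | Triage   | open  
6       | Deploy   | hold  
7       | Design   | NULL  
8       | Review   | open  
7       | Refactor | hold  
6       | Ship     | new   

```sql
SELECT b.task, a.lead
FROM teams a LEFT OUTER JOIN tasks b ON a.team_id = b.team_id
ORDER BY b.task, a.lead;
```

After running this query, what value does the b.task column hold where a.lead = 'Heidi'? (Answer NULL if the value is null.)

LEFT JOIN keeps every row from `teams`; unmatched rows get NULL for `tasks`'s columns.
Matching on a.team_id = b.team_id. A NULL in a compared column never satisfies the condition.
- a row (team_id=1): no match → kept, b columns NULL.
- a row (team_id=6): matches 2 b row(s) → 2 output row(s).
- a row (team_id=6): matches 2 b row(s) → 2 output row(s).
- a row (team_id=6): matches 2 b row(s) → 2 output row(s).
- a row (team_id=NULL): no match → kept, b columns NULL.

NULL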